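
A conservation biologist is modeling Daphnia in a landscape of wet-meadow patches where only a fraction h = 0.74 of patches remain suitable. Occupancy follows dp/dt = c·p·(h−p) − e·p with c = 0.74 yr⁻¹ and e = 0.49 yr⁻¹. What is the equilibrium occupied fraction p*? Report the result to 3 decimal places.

Setting dp/dt = 0 and dividing by p* gives c·(h−p*) = e.
So p* = h − e/c = 0.74 − 0.49/0.74 = 0.74 − 0.6622 = 0.0778.

0.078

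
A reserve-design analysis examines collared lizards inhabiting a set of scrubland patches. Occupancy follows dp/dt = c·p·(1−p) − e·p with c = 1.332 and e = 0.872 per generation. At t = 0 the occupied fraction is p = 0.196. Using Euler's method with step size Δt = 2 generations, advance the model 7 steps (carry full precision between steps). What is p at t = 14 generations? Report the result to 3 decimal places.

0.345

Update rule: p ← p + [c·p·(1−p) − e·p]·Δt with Δt = 2.
p: 0.19600 → 0.27398  (Δp = +0.07798)
p: 0.27398 → 0.32607  (Δp = +0.05209)
p: 0.32607 → 0.34281  (Δp = +0.01674)
p: 0.34281 → 0.34513  (Δp = +0.00231)
p: 0.34513 → 0.34533  (Δp = +0.00020)
p: 0.34533 → 0.34534  (Δp = +0.00002)
p: 0.34534 → 0.34535  (Δp = +0.00000)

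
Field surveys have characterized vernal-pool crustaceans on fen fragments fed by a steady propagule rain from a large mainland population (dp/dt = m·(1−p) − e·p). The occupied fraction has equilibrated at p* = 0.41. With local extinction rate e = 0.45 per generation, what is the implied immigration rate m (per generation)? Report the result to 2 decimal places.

0.31

At equilibrium m(1−p*) = e·p*, so m = e·p*/(1−p*).
m = 0.45 × 0.41 / 0.5900 = 0.1845/0.5900 = 0.3127.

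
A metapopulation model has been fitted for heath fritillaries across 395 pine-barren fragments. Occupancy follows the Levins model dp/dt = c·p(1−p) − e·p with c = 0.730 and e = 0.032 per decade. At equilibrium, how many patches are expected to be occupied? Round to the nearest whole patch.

p* = 1 − e/c = 1 − 0.032/0.730 = 0.9562.
Expected occupied patches = N × p* = 395 × 0.9562 = 377.68 ≈ 378.

378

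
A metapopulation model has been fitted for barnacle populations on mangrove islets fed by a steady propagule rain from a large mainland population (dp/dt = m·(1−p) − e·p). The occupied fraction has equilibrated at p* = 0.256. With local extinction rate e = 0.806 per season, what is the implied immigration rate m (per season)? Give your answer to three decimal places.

At equilibrium m(1−p*) = e·p*, so m = e·p*/(1−p*).
m = 0.806 × 0.256 / 0.7440 = 0.2063/0.7440 = 0.2773.

0.277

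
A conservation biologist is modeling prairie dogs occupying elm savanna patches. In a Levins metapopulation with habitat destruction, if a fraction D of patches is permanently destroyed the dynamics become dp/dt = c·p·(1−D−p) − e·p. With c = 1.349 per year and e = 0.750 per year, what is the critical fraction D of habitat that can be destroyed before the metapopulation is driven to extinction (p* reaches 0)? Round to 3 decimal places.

The nontrivial equilibrium is p* = (1−D) − e/c; extinction occurs when this hits zero.
So D_crit = 1 − e/c = 1 − 0.750/1.349 = 1 − 0.5560 = 0.4440.
This equals the undisturbed p*, a classic result of Lande's extension.

0.444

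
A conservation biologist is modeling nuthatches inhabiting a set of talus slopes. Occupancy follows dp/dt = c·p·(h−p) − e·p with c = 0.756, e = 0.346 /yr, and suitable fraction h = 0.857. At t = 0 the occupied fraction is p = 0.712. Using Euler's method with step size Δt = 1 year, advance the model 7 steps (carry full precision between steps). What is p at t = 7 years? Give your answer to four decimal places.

0.4104

Update rule: p ← p + [c·p·(h−p) − e·p]·Δt with Δt = 1.
p: 0.71200 → 0.54370  (Δp = -0.16830)
p: 0.54370 → 0.48436  (Δp = -0.05934)
p: 0.48436 → 0.45322  (Δp = -0.03114)
p: 0.45322 → 0.43476  (Δp = -0.01847)
p: 0.43476 → 0.42311  (Δp = -0.01164)
p: 0.42311 → 0.41550  (Δp = -0.00761)
p: 0.41550 → 0.41042  (Δp = -0.00508)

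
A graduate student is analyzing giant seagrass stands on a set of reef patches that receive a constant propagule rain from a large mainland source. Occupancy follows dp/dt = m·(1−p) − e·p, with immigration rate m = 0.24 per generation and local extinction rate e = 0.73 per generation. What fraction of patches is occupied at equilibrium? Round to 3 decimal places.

0.247

Setting dp/dt = 0: m − m·p* = e·p*, so m = (m+e)·p*.
p* = m/(m+e) = 0.24/(0.24+0.73) = 0.24/0.9700 = 0.2474.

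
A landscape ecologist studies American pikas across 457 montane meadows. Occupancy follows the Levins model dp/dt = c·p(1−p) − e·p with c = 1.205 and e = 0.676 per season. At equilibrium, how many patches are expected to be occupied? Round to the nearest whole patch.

p* = 1 − e/c = 1 − 0.676/1.205 = 0.4390.
Expected occupied patches = N × p* = 457 × 0.4390 = 200.62 ≈ 201.

201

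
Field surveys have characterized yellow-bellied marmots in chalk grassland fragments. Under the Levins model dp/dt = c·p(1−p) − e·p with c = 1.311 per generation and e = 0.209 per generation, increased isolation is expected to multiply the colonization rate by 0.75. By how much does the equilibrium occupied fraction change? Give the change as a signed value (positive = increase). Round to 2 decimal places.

-0.05

Before: p* = 1 − 0.209/1.311 = 0.8406.
After the change, c = 0.98325, e = 0.209, so p* = 1 − 0.209/0.98325 = 0.7874.
Δp* = 0.7874 − 0.8406 = -0.0531.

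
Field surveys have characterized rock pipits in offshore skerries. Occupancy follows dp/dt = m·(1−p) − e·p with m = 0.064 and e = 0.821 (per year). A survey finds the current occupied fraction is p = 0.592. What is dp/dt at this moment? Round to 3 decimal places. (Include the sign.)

Colonization term: m·(1−p) = 0.064×0.4080 = 0.02611.
Extinction term: e·p = 0.48603.
dp/dt = 0.02611 − 0.48603 = -0.45992.

-0.460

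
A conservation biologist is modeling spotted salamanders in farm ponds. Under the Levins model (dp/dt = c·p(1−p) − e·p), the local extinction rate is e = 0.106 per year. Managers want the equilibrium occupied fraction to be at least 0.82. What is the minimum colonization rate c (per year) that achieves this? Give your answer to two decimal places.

p* = 1 − e/c ≥ 0.82 requires e/c ≤ 0.1800, i.e. c ≥ e/0.1800.
c_min = 0.106/0.1800 = 0.5889.

0.59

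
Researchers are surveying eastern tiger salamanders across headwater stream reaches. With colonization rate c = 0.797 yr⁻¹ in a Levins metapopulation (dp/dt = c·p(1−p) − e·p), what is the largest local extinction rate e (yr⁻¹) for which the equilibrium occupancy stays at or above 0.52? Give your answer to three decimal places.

0.383

1 − e/c ≥ 0.52 ⇒ e ≤ c(1 − 0.52) = 0.797 × 0.4800.
e_max = 0.3826.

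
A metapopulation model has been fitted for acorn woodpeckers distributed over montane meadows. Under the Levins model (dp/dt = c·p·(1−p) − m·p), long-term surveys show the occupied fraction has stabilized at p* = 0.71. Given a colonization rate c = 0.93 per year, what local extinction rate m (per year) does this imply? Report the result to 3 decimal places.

At equilibrium c(1−p*) = m.
m = 0.93 × (1 − 0.71) = 0.93 × 0.2900 = 0.2697.

0.270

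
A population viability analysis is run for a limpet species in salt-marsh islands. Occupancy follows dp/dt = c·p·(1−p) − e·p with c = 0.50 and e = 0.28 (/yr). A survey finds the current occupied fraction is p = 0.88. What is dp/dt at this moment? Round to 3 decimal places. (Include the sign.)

Colonization term: c·p·(1−p) = 0.50×0.88×0.1200 = 0.05280.
Extinction term: e·p = 0.24640.
dp/dt = 0.05280 − 0.24640 = -0.19360.

-0.194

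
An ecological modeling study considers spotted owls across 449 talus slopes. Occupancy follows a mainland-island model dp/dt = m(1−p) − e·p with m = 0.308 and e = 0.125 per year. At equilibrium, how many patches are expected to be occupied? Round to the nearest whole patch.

p* = m/(m+e) = 0.308/0.4330 = 0.7113.
Expected occupied patches = N × p* = 449 × 0.7113 = 319.38 ≈ 319.

319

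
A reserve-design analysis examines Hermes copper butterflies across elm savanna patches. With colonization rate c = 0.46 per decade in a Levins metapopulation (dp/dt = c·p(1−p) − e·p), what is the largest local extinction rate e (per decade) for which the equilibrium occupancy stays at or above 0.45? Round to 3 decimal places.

0.253

1 − e/c ≥ 0.45 ⇒ e ≤ c(1 − 0.45) = 0.46 × 0.5500.
e_max = 0.2530.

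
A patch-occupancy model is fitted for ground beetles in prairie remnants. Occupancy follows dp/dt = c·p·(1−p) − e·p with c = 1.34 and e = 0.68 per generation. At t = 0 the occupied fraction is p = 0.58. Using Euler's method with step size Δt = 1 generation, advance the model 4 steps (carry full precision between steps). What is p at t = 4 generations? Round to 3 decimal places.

Update rule: p ← p + [c·p·(1−p) − e·p]·Δt with Δt = 1.
step 1: Δp = -0.06798, p = 0.51202
step 2: Δp = -0.01337, p = 0.49865
step 3: Δp = -0.00409, p = 0.49457
step 4: Δp = -0.00135, p = 0.49322

0.493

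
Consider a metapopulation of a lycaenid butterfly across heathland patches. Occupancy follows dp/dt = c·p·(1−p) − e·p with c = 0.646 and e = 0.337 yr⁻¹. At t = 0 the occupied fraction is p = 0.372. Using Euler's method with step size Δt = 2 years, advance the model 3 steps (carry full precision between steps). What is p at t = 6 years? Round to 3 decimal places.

Update rule: p ← p + [c·p·(1−p) − e·p]·Δt with Δt = 2.
  1  |  dp/dt·Δt = +0.051104  |  p_1 = 0.423104
  2  |  dp/dt·Δt = +0.030188  |  p_2 = 0.453292
  3  |  dp/dt·Δt = +0.014662  |  p_3 = 0.467955

0.468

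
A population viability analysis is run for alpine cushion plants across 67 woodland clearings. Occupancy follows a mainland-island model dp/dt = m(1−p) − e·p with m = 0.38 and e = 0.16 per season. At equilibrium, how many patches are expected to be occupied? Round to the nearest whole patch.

p* = m/(m+e) = 0.38/0.5400 = 0.7037.
Expected occupied patches = N × p* = 67 × 0.7037 = 47.15 ≈ 47.

47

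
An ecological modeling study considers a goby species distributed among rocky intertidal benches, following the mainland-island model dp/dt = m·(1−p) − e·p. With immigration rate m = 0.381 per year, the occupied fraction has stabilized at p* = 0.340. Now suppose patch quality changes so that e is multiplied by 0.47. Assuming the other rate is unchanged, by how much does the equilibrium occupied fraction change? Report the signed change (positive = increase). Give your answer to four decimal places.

Balance m(1−p*) = e·p* gives e = m(1−p*)/p* = 0.381×0.66000/0.34000 = 0.73959.
New p* = m/(m+e) = 0.38100/(0.38100+0.34761) = 0.52291.
Δp* = 0.52291 − 0.34000 = +0.18291.

0.1829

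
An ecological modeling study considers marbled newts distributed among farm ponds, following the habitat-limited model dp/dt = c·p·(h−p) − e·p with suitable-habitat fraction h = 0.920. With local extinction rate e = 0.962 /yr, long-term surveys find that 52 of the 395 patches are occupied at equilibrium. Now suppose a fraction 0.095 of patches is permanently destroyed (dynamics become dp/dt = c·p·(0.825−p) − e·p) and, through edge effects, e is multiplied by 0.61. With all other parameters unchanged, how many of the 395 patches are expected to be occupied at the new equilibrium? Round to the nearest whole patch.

Observed p* = 52/395 = 0.13165.
Balance c(h−p*) = e gives c = e/(0.92 − 0.13165) = 0.962/0.78835 = 1.22027.
New p* = 0.825 − e/c = 0.825 − 0.58682/1.22027 = 0.34411.
Expected occupied = 395 × 0.34411 = 135.92 ≈ 136.

136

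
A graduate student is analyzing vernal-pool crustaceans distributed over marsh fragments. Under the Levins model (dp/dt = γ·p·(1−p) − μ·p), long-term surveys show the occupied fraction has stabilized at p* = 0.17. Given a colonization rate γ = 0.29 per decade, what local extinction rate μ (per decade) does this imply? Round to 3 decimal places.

At equilibrium γ(1−p*) = μ.
μ = 0.29 × (1 − 0.17) = 0.29 × 0.8300 = 0.2407.

0.241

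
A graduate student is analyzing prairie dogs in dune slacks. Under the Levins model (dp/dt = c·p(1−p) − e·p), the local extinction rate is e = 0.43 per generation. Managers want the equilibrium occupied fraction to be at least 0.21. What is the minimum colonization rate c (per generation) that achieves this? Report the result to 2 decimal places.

0.54

p* = 1 − e/c ≥ 0.21 requires e/c ≤ 0.7900, i.e. c ≥ e/0.7900.
c_min = 0.43/0.7900 = 0.5443.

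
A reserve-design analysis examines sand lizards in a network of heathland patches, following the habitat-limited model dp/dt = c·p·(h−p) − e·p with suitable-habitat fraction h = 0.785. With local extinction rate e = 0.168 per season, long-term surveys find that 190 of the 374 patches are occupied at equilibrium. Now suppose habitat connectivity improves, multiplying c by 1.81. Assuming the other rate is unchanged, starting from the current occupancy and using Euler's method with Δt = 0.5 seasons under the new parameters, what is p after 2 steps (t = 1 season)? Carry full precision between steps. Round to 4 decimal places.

0.5692

Observed p* = 190/374 = 0.50802.
Balance c(h−p*) = e gives c = e/(0.785 − 0.50802) = 0.168/0.27698 = 0.60655.
Starting from p₀ = 0.50802; update p ← p + (dp/dt)·Δt with the new parameters.
t = 0.5: p = 0.50802 + (+0.03457) = 0.54259
t = 1: p = 0.54259 + (+0.02662) = 0.56921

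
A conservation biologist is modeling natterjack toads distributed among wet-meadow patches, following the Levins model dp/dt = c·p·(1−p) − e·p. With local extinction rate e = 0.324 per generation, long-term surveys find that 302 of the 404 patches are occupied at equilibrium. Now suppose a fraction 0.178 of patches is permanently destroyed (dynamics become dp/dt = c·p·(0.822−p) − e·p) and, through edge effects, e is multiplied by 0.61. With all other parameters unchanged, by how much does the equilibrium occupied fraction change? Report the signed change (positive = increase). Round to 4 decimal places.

Observed p* = 302/404 = 0.74752.
Balance c(1−p*) = e gives c = e/(1 − 0.74752) = 0.324/0.25248 = 1.28327.
New p* = 0.822 − e/c = 0.822 − 0.19764/1.28327 = 0.66799.
Δp* = 0.66799 − 0.74752 = -0.07953.

-0.0795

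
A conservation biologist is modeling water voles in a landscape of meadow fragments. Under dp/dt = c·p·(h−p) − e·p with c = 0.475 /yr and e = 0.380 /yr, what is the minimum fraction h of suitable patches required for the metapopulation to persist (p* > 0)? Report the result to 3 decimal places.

0.800

p* = h − e/c is positive only when h > e/c.
h_min = e/c = 0.380/0.475 = 0.8000.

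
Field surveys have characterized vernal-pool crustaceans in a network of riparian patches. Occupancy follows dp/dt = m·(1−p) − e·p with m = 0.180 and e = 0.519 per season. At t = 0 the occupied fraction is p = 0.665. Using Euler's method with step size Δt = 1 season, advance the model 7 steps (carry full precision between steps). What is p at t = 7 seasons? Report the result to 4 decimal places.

0.2576

Update rule: p ← p + [m·(1−p) − e·p]·Δt with Δt = 1.
t = 1: p = 0.66500 + (-0.28484) = 0.38016
t = 2: p = 0.38016 + (-0.08574) = 0.29443
t = 3: p = 0.29443 + (-0.02581) = 0.26862
t = 4: p = 0.26862 + (-0.00777) = 0.26086
t = 5: p = 0.26086 + (-0.00234) = 0.25852
t = 6: p = 0.25852 + (-0.00070) = 0.25781
t = 7: p = 0.25781 + (-0.00021) = 0.25760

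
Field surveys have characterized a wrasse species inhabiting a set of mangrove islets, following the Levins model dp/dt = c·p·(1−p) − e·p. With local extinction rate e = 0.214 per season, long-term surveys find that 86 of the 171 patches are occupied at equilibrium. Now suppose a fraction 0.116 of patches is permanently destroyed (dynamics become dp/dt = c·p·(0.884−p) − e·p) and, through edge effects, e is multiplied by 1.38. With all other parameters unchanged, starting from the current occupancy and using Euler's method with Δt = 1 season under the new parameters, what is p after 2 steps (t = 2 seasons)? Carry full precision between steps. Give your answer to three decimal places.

Observed p* = 86/171 = 0.50292.
Balance c(1−p*) = e gives c = e/(1 − 0.50292) = 0.214/0.49708 = 0.43052.
Starting from p₀ = 0.50292; update p ← p + (dp/dt)·Δt with the new parameters.
  1  |  dp/dt·Δt = -0.066014  |  p_1 = 0.436910
  2  |  dp/dt·Δt = -0.044932  |  p_2 = 0.391978

0.392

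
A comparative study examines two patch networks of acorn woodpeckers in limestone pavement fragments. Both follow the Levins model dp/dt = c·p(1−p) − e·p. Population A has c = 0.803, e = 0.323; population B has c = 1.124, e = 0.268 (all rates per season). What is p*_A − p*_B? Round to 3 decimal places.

-0.164

A: p*_A = 1 − 0.323/0.803 = 0.5978.
B: p*_B = 1 − 0.268/1.124 = 0.7616.
p*_A − p*_B = 0.5978 − 0.7616 = -0.1638.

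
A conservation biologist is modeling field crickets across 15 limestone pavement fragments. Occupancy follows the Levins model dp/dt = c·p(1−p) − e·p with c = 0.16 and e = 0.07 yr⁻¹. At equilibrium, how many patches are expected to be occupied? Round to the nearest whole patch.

p* = 1 − e/c = 1 − 0.07/0.16 = 0.5625.
Expected occupied patches = N × p* = 15 × 0.5625 = 8.44 ≈ 8.

8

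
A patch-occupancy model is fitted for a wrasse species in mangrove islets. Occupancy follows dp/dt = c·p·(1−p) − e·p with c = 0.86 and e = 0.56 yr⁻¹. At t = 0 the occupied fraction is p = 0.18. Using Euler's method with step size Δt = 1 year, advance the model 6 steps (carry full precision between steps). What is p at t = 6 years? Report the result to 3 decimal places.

0.307

Update rule: p ← p + [c·p·(1−p) − e·p]·Δt with Δt = 1.
p: 0.18000 → 0.20614  (Δp = +0.02614)
p: 0.20614 → 0.23143  (Δp = +0.02530)
p: 0.23143 → 0.25480  (Δp = +0.02337)
p: 0.25480 → 0.27541  (Δp = +0.02061)
p: 0.27541 → 0.29280  (Δp = +0.01739)
p: 0.29280 → 0.30691  (Δp = +0.01411)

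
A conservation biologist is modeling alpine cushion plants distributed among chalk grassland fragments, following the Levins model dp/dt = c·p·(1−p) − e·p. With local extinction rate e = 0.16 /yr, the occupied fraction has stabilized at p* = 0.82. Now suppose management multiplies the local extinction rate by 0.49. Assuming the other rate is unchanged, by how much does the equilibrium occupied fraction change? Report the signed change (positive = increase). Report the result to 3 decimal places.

Balance c(1−p*) = e gives c = e/(1 − 0.82000) = 0.16/0.18000 = 0.88889.
New p* = 1 − e/c = 1 − 0.07840/0.88889 = 0.91180.
Δp* = 0.91180 − 0.82000 = +0.09180.

0.092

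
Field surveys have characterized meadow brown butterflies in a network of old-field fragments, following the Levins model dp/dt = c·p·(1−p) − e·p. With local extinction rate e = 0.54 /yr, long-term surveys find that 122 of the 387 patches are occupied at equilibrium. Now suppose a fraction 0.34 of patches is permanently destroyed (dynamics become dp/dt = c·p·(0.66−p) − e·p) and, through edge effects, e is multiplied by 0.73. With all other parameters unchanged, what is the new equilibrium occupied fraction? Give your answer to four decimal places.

0.1601

Observed p* = 122/387 = 0.31525.
Balance c(1−p*) = e gives c = e/(1 − 0.31525) = 0.54/0.68475 = 0.78861.
New p* = 0.66 − e/c = 0.66 − 0.39420/0.78861 = 0.16013.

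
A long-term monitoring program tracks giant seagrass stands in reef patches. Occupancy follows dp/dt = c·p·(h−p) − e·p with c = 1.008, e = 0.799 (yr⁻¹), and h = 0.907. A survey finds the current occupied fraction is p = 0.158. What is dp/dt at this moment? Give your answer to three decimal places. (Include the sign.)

Colonization term: c·p·(h−p) = 1.008×0.158×0.7490 = 0.11929.
Extinction term: e·p = 0.12624.
dp/dt = 0.11929 − 0.12624 = -0.00695.

-0.007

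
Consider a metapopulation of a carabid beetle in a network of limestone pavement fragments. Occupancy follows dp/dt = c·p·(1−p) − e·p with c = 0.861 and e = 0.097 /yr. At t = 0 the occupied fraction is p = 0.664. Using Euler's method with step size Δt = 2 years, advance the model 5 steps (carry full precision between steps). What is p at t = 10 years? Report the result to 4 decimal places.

0.8900

Update rule: p ← p + [c·p·(1−p) − e·p]·Δt with Δt = 2.
  1  |  dp/dt·Δt = +0.255369  |  p_1 = 0.919369
  2  |  dp/dt·Δt = -0.050706  |  p_2 = 0.868663
  3  |  dp/dt·Δt = +0.027939  |  p_3 = 0.896601
  4  |  dp/dt·Δt = -0.014299  |  p_4 = 0.882303
  5  |  dp/dt·Δt = +0.007654  |  p_5 = 0.889956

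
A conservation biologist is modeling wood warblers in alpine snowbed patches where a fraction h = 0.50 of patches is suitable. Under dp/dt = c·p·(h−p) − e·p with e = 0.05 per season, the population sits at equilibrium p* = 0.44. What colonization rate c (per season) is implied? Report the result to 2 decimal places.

At equilibrium c(h−p*) = e, so c = e/(h−p*).
c = 0.05/(0.50 − 0.44) = 0.05/0.0600 = 0.8333.

0.83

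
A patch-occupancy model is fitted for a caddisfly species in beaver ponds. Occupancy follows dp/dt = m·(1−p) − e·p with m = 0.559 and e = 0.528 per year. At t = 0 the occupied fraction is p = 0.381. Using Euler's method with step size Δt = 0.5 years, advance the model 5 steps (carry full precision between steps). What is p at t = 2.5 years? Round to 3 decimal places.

Update rule: p ← p + [m·(1−p) − e·p]·Δt with Δt = 0.5.
t = 0.5: p = 0.38100 + (+0.07243) = 0.45343
t = 1: p = 0.45343 + (+0.03306) = 0.48649
t = 1.5: p = 0.48649 + (+0.01509) = 0.50158
t = 2: p = 0.50158 + (+0.00689) = 0.50847
t = 2.5: p = 0.50847 + (+0.00315) = 0.51162

0.512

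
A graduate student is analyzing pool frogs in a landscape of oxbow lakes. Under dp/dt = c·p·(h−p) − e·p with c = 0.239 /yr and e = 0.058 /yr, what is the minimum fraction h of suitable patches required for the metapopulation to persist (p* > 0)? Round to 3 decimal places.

p* = h − e/c is positive only when h > e/c.
h_min = e/c = 0.058/0.239 = 0.2427.

0.243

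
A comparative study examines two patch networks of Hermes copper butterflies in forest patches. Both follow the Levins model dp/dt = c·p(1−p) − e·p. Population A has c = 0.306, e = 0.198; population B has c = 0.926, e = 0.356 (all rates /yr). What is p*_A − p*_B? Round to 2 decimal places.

A: p*_A = 1 − 0.198/0.306 = 0.3529.
B: p*_B = 1 − 0.356/0.926 = 0.6156.
p*_A − p*_B = 0.3529 − 0.6156 = -0.2626.

-0.26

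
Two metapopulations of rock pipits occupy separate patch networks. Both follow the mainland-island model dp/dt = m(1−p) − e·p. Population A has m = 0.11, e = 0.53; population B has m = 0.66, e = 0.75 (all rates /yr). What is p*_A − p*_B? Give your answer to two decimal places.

A: p*_A = m/(m+e) = 0.11/0.6400 = 0.1719.
B: p*_B = 0.66/1.4100 = 0.4681.
p*_A − p*_B = 0.1719 − 0.4681 = -0.2962.

-0.30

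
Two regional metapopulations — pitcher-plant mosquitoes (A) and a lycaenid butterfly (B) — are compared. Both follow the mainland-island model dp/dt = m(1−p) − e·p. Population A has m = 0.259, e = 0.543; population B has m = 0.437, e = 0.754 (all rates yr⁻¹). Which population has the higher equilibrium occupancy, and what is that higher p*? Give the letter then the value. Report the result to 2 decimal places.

A: p*_A = m/(m+e) = 0.259/0.8020 = 0.3229.
B: p*_B = 0.437/1.1910 = 0.3669.
B is higher at 0.3669.

B, 0.37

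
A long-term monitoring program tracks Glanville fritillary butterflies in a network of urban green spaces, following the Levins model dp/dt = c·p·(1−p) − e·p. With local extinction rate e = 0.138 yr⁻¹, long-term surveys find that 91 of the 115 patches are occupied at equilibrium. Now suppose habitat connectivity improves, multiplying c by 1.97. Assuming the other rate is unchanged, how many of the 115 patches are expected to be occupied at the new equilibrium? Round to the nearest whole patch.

103

Observed p* = 91/115 = 0.79130.
Balance c(1−p*) = e gives c = e/(1 − 0.79130) = 0.138/0.20870 = 0.66124.
New p* = 1 − e/c = 1 − 0.13800/1.30264 = 0.89406.
Expected occupied = 115 × 0.89406 = 102.82 ≈ 103.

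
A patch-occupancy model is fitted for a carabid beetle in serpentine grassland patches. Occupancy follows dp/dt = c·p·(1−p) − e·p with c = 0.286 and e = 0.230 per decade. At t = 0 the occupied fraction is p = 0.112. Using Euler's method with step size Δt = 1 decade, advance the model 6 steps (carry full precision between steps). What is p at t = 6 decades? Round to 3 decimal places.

0.128

Update rule: p ← p + [c·p·(1−p) − e·p]·Δt with Δt = 1.
t = 1: p = 0.11200 + (+0.00268) = 0.11468
t = 2: p = 0.11468 + (+0.00266) = 0.11735
t = 3: p = 0.11735 + (+0.00263) = 0.11998
t = 4: p = 0.11998 + (+0.00260) = 0.12258
t = 5: p = 0.12258 + (+0.00257) = 0.12515
t = 6: p = 0.12515 + (+0.00253) = 0.12768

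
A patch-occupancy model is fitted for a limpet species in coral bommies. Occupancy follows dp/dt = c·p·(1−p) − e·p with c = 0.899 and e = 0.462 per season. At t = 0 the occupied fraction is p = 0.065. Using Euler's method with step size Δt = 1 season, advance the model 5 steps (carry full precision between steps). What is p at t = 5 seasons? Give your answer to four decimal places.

Update rule: p ← p + [c·p·(1−p) − e·p]·Δt with Δt = 1.
  1  |  dp/dt·Δt = +0.024607  |  p_1 = 0.089607
  2  |  dp/dt·Δt = +0.031940  |  p_2 = 0.121546
  3  |  dp/dt·Δt = +0.039834  |  p_3 = 0.161381
  4  |  dp/dt·Δt = +0.047110  |  p_4 = 0.208491
  5  |  dp/dt·Δt = +0.052032  |  p_5 = 0.260523

0.2605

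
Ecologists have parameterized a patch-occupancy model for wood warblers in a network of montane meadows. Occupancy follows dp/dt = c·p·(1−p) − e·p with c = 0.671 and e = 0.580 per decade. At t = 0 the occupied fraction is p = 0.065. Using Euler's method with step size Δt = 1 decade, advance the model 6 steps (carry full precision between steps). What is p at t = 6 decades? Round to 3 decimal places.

0.083

Update rule: p ← p + [c·p·(1−p) − e·p]·Δt with Δt = 1.
  1  |  dp/dt·Δt = +0.003080  |  p_1 = 0.068080
  2  |  dp/dt·Δt = +0.003085  |  p_2 = 0.071165
  3  |  dp/dt·Δt = +0.003078  |  p_3 = 0.074243
  4  |  dp/dt·Δt = +0.003058  |  p_4 = 0.077301
  5  |  dp/dt·Δt = +0.003025  |  p_5 = 0.080325
  6  |  dp/dt·Δt = +0.002980  |  p_6 = 0.083306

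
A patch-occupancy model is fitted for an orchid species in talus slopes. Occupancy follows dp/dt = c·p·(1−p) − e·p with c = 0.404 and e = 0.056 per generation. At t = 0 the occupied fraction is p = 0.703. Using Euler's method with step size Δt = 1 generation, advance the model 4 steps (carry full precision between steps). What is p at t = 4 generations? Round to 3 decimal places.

0.825

Update rule: p ← p + [c·p·(1−p) − e·p]·Δt with Δt = 1.
  1  |  dp/dt·Δt = +0.044984  |  p_1 = 0.747984
  2  |  dp/dt·Δt = +0.034269  |  p_2 = 0.782252
  3  |  dp/dt·Δt = +0.025009  |  p_3 = 0.807261
  4  |  dp/dt·Δt = +0.017652  |  p_4 = 0.824913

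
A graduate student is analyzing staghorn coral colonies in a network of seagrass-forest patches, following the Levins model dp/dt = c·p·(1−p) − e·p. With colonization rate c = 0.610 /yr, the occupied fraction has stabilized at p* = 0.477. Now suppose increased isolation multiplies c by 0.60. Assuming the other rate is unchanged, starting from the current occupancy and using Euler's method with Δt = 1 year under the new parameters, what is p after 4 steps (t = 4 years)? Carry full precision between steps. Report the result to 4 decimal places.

Balance c(1−p*) = e gives e = 0.610×(1 − 0.47700) = 0.31903.
Starting from p₀ = 0.47700; update p ← p + (dp/dt)·Δt with the new parameters.
  1  |  dp/dt·Δt = -0.060871  |  p_1 = 0.416129
  2  |  dp/dt·Δt = -0.043832  |  p_2 = 0.372297
  3  |  dp/dt·Δt = -0.033243  |  p_3 = 0.339054
  4  |  dp/dt·Δt = -0.026149  |  p_4 = 0.312905

0.3129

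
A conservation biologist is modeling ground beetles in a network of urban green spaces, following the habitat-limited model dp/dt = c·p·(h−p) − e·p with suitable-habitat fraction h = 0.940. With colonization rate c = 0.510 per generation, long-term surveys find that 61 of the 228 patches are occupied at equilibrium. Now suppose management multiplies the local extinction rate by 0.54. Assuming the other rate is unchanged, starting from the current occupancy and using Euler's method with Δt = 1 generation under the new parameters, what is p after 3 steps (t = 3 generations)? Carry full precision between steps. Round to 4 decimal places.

0.3923

Observed p* = 61/228 = 0.26754.
Balance c(h−p*) = e gives e = 0.510×(0.94 − 0.26754) = 0.34295.
Starting from p₀ = 0.26754; update p ← p + (dp/dt)·Δt with the new parameters.
step 1: Δp = +0.04221, p = 0.30975
step 2: Δp = +0.04220, p = 0.35195
step 3: Δp = +0.04037, p = 0.39232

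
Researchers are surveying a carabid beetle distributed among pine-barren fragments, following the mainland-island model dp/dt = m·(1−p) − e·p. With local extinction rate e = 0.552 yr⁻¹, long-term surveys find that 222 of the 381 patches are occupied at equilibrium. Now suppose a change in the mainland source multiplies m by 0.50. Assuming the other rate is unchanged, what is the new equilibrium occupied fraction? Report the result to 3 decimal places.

Observed p* = 222/381 = 0.58268.
Balance m(1−p*) = e·p* gives m = e·p*/(1−p*) = 0.552×0.58268/0.41732 = 0.77073.
New p* = m/(m+e) = 0.38537/(0.38537+0.55200) = 0.41112.

0.411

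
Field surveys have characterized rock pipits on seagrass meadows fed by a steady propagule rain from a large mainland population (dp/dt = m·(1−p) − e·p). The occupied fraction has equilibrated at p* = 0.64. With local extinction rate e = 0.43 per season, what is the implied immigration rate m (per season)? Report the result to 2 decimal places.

0.76

At equilibrium m(1−p*) = e·p*, so m = e·p*/(1−p*).
m = 0.43 × 0.64 / 0.3600 = 0.2752/0.3600 = 0.7644.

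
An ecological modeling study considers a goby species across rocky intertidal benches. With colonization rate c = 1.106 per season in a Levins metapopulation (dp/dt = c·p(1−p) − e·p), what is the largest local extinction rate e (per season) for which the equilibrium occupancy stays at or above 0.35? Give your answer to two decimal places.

0.72

1 − e/c ≥ 0.35 ⇒ e ≤ c(1 − 0.35) = 1.106 × 0.6500.
e_max = 0.7189.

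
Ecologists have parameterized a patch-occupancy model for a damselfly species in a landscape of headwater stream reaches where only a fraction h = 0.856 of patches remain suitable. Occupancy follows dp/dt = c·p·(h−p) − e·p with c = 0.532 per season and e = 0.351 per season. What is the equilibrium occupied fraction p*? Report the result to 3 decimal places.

0.196

Setting dp/dt = 0 and dividing by p* gives c·(h−p*) = e.
So p* = h − e/c = 0.856 − 0.351/0.532 = 0.856 − 0.6598 = 0.1962.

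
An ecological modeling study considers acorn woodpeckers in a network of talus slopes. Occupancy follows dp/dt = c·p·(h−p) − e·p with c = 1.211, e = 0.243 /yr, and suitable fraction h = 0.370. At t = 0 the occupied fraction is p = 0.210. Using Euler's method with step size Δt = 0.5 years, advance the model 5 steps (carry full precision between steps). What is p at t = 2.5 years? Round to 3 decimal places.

Update rule: p ← p + [c·p·(h−p) − e·p]·Δt with Δt = 0.5.
t = 0.5: p = 0.21000 + (-0.00517) = 0.20483
t = 1: p = 0.20483 + (-0.00440) = 0.20043
t = 1.5: p = 0.20043 + (-0.00377) = 0.19666
t = 2: p = 0.19666 + (-0.00325) = 0.19340
t = 2.5: p = 0.19340 + (-0.00282) = 0.19058

0.191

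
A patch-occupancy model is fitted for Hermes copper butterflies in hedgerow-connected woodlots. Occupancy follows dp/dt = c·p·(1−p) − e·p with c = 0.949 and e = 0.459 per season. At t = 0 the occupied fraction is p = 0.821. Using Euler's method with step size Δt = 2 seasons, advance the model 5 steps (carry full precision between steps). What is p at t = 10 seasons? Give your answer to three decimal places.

Update rule: p ← p + [c·p·(1−p) − e·p]·Δt with Δt = 2.
  1  |  dp/dt·Δt = -0.474750  |  p_1 = 0.346250
  2  |  dp/dt·Δt = +0.111775  |  p_2 = 0.458026
  3  |  dp/dt·Δt = +0.050688  |  p_3 = 0.508714
  4  |  dp/dt·Δt = +0.007356  |  p_4 = 0.516070
  5  |  dp/dt·Δt = +0.000257  |  p_5 = 0.516328

0.516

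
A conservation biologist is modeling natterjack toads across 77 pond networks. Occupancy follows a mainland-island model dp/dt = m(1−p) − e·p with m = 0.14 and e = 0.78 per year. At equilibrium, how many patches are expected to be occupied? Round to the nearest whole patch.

12

p* = m/(m+e) = 0.14/0.9200 = 0.1522.
Expected occupied patches = N × p* = 77 × 0.1522 = 11.72 ≈ 12.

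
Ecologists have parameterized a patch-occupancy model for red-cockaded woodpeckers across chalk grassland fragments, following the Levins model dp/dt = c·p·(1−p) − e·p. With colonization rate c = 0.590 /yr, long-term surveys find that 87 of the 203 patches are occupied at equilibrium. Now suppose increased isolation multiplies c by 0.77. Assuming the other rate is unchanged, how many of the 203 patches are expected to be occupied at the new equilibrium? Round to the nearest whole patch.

Observed p* = 87/203 = 0.42857.
Balance c(1−p*) = e gives e = 0.590×(1 − 0.42857) = 0.33714.
New p* = 1 − e/c = 1 − 0.33714/0.45430 = 0.25789.
Expected occupied = 203 × 0.25789 = 52.35 ≈ 52.

52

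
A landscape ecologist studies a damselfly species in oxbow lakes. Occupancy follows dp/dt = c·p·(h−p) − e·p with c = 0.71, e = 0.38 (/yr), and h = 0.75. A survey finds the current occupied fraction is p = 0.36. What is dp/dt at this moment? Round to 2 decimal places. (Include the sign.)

Colonization term: c·p·(h−p) = 0.71×0.36×0.3900 = 0.09968.
Extinction term: e·p = 0.13680.
dp/dt = 0.09968 − 0.13680 = -0.03712.

-0.04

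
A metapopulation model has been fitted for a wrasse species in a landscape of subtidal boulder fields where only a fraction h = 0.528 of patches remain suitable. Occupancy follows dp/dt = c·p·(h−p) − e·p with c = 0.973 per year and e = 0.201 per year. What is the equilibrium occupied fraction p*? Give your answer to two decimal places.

0.32

Setting dp/dt = 0 and dividing by p* gives c·(h−p*) = e.
So p* = h − e/c = 0.528 − 0.201/0.973 = 0.528 − 0.2066 = 0.3214.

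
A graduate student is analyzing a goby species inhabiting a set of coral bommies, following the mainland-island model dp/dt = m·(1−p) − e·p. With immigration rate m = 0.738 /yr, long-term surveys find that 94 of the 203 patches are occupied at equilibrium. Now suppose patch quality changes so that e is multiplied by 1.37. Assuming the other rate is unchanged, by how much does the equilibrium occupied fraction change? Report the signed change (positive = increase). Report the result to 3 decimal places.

-0.077

Observed p* = 94/203 = 0.46305.
Balance m(1−p*) = e·p* gives e = m(1−p*)/p* = 0.738×0.53695/0.46305 = 0.85578.
New p* = m/(m+e) = 0.73800/(0.73800+1.17242) = 0.38630.
Δp* = 0.38630 − 0.46305 = -0.07675.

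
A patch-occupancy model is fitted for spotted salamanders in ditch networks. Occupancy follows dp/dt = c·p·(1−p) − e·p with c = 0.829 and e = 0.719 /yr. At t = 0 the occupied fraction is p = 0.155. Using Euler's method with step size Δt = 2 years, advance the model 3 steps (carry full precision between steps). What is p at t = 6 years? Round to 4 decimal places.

Update rule: p ← p + [c·p·(1−p) − e·p]·Δt with Δt = 2.
p: 0.15500 → 0.14927  (Δp = -0.00573)
p: 0.14927 → 0.14516  (Δp = -0.00410)
p: 0.14516 → 0.14216  (Δp = -0.00300)

0.1422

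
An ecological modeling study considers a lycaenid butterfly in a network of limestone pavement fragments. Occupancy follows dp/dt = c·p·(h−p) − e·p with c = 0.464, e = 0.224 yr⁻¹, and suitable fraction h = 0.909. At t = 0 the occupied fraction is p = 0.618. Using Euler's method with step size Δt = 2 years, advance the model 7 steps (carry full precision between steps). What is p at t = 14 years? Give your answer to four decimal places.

Update rule: p ← p + [c·p·(h−p) − e·p]·Δt with Δt = 2.
t = 2: p = 0.61800 + (-0.10997) = 0.50803
t = 4: p = 0.50803 + (-0.03856) = 0.46947
t = 6: p = 0.46947 + (-0.01883) = 0.45064
t = 8: p = 0.45064 + (-0.01020) = 0.44043
t = 10: p = 0.44043 + (-0.00580) = 0.43463
t = 12: p = 0.43463 + (-0.00338) = 0.43125
t = 14: p = 0.43125 + (-0.00200) = 0.42924

0.4292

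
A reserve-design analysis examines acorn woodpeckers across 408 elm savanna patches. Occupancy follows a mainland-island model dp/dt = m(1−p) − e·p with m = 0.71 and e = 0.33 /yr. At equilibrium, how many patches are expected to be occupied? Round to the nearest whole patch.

p* = m/(m+e) = 0.71/1.0400 = 0.6827.
Expected occupied patches = N × p* = 408 × 0.6827 = 278.54 ≈ 279.

279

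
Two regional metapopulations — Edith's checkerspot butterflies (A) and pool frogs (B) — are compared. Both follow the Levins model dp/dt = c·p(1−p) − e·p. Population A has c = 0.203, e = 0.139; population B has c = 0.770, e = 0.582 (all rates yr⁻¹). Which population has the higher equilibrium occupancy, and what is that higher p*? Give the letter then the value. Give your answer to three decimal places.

A: p*_A = 1 − 0.139/0.203 = 0.3153.
B: p*_B = 1 − 0.582/0.770 = 0.2442.
A is higher at 0.3153.

A, 0.315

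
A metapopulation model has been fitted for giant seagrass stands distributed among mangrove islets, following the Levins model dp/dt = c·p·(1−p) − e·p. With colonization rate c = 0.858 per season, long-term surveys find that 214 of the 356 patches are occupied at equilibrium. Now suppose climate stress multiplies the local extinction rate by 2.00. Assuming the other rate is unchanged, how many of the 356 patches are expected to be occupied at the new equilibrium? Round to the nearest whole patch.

Observed p* = 214/356 = 0.60112.
Balance c(1−p*) = e gives e = 0.858×(1 − 0.60112) = 0.34224.
New p* = 1 − e/c = 1 − 0.68448/0.85800 = 0.20224.
Expected occupied = 356 × 0.20224 = 72.00 ≈ 72.

72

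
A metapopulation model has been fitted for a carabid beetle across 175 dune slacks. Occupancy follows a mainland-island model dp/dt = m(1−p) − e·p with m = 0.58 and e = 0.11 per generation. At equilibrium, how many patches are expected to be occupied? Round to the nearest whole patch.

p* = m/(m+e) = 0.58/0.6900 = 0.8406.
Expected occupied patches = N × p* = 175 × 0.8406 = 147.10 ≈ 147.

147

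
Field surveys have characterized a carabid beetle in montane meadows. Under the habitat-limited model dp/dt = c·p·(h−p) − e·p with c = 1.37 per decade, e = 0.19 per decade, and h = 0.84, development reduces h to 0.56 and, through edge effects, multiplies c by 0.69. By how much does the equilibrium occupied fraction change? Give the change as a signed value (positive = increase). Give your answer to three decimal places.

-0.342

Before: p* = h − e/c = 0.84 − 0.19/1.37 = 0.84 − 0.1387 = 0.7013.
After: c = 0.9453, e = 0.19, h = 0.56; p* = 0.56 − 0.19/0.9453 = 0.3590.
Δp* = 0.3590 − 0.7013 = -0.3423.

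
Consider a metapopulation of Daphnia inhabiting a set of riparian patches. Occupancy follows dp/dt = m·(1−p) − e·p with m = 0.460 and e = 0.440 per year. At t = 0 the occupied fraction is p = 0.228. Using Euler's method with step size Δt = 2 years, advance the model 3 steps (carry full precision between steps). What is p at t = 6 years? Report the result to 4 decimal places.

0.6561

Update rule: p ← p + [m·(1−p) − e·p]·Δt with Δt = 2.
p: 0.22800 → 0.73760  (Δp = +0.50960)
p: 0.73760 → 0.32992  (Δp = -0.40768)
p: 0.32992 → 0.65606  (Δp = +0.32614)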